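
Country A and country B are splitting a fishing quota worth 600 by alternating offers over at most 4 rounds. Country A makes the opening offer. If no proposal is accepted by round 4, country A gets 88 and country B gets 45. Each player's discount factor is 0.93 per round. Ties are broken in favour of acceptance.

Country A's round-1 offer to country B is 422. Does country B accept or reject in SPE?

Work out country B's continuation value if the offer is rejected.
Round 4 (country B proposes): country A gets 88 if talks fail, so country B offers 88 and keeps 512.
Round 3 (country A proposes): country B can get 512 next round, worth 0.93 × 512 = 476.16 now, so country A offers 476.16, keeping 123.84.
Round 2 (country B proposes): country A can get 123.84 next round, worth 0.93 × 123.84 = 115.1712 now. Country B offers 115.1712 and keeps 600 − 115.1712 = 484.8288.
So by rejecting in round 1, country B gets 484.8288 next round, worth 0.93 × 484.8288 = 450.890784 now.
Offer 422 < 450.890784, so country B rejects.

Reject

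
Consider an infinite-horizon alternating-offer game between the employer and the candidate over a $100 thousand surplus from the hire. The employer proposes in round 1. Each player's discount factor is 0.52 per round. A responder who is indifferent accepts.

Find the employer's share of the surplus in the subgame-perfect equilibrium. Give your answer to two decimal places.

When the employer proposes, the candidate accepts any offer worth at least 0.52 times what the candidate would get by proposing next round; and vice versa.
This gives x = 100 − 0.52y and y = 100 − 0.52x, where x and y are each side's share when it proposes.
Hence (1 − 0.52·0.52)x = 100(1 − 0.52), i.e. 0.7296·x = 48.
x ≈ 65.7895; the candidate's share is 100 − x ≈ 34.2105.

65.79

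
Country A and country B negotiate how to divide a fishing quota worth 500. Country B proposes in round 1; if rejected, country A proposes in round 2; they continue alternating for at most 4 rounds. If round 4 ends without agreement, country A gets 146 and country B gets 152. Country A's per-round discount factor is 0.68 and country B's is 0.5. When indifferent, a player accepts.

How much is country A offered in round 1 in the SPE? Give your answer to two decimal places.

Round 4 (country A proposes): country B gets 152 if talks fail, so country A offers 152 and keeps 348.
Round 3 (country B proposes): country A can get 348 next round, worth 0.68 × 348 = 236.64 now; country B offers that and keeps 263.36.
Round 2 (country A proposes): country B can get 263.36 next round, worth 0.5 × 263.36 = 131.68 now. Country A offers 131.68 and keeps 500 − 131.68 = 368.32.
Round 1 (country B proposes): country A can get 368.32 next round, worth 0.68 × 368.32 = 250.4576 now, so country B offers 250.4576, keeping 249.5424.

250.46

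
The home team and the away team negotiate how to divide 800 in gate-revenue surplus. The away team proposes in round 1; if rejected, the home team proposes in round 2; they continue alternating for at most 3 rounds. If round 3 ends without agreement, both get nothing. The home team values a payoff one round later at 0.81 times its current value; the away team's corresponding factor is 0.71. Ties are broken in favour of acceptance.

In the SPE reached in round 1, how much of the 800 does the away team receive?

Round 3 (the away team proposes): the home team will accept anything ≥ 0, so the away team offers 0 and keeps 800.
Round 2 (the home team proposes): the away team can get 800 next round, worth 0.71 × 800 = 568 now, so the home team offers 568, keeping 232.
Round 1 (the away team proposes): the home team can get 232 next round, worth 0.81 × 232 = 187.92 now, so the away team offers 187.92, keeping 612.08.

612.08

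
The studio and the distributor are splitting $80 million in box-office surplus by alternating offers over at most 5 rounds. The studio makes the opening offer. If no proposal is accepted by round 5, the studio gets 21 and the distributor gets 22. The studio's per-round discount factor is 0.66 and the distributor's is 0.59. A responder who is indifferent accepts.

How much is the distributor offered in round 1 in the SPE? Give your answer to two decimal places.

Round 5 (the studio proposes): the distributor gets 22 if talks fail, so the studio offers 22 and keeps 58.
Round 4 (the distributor proposes): the studio can get 58 next round, worth 0.66 × 58 = 38.28 now. The distributor offers 38.28 and keeps 80 − 38.28 = 41.72.
Round 3 (the studio proposes): the distributor can get 41.72 next round, worth 0.59 × 41.72 = 24.6148 now, so the studio offers 24.6148, keeping 55.3852.
Round 2 (the distributor proposes): the studio can get 55.3852 next round, worth 0.66 × 55.3852 = 36.554232 now. The distributor offers 36.554232 and keeps 80 − 36.554232 = 43.445768.
Round 1 (the studio proposes): the distributor can get 43.445768 next round, worth 0.59 × 43.445768 = 25.63300312 now, so the studio offers 25.63300312, keeping 54.36699688.

25.63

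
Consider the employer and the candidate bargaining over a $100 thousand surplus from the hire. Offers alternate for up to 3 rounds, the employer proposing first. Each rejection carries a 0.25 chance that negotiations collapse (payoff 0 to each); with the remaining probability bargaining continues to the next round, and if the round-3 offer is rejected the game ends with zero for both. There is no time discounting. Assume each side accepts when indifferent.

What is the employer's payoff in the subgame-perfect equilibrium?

81.25

By backward induction:
Round 3 (the employer proposes): rejection yields 0 for the candidate; the employer offers 0 and keeps 100.
Round 2 (the candidate proposes): rejecting gives the employer an expected 0.75 × 100 = 75. The candidate offers 75 and keeps 100 − 75 = 25.
Round 1 (the employer proposes): rejecting gives the candidate an expected 0.75 × 25 = 18.75, so the employer offers 18.75, keeping 81.25.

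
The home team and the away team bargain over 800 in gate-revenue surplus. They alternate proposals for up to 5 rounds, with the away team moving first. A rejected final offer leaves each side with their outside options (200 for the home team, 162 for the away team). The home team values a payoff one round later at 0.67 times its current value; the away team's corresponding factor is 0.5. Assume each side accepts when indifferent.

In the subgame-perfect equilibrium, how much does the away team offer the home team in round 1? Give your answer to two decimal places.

380.23

Round 5 (the away team proposes): the home team gets 200 if talks fail, so the away team offers 200 and keeps 600.
Round 4 (the home team proposes): the away team can get 600 next round, worth 0.5 × 600 = 300 now. The home team offers 300 and keeps 800 − 300 = 500.
Round 3 (the away team proposes): the home team can get 500 next round, worth 0.67 × 500 = 335 now; the away team offers that and keeps 465.
Round 2 (the home team proposes): the away team can get 465 next round, worth 0.5 × 465 = 232.5 now, so the home team offers 232.5, keeping 567.5.
Round 1 (the away team proposes): the home team can get 567.5 next round, worth 0.67 × 567.5 = 380.225 now; the away team offers that and keeps 419.775.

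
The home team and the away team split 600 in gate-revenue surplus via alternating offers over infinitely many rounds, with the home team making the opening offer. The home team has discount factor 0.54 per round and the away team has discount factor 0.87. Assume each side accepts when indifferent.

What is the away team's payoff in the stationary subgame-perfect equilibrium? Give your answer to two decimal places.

452.89

In a stationary SPE each proposer offers the other exactly their discounted continuation value.
If the home team keeps x when proposing and the away team keeps y when proposing, then x = 600 − 0.87y and y = 600 − 0.54x.
Solving: x = 600(1 − 0.87) / (1 − 0.54·0.87) = 78 / 0.5302 ≈ 147.1143.
The away team gets 600 − 147.1143 ≈ 452.8857.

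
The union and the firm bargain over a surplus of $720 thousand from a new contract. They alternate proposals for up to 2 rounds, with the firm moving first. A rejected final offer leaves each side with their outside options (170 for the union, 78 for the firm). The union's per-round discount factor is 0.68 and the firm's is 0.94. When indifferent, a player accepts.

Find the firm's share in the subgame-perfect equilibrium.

Solve by backward induction from round 2.
Round 2 (the union proposes): the firm gets 78 if talks fail, so the union offers 78 and keeps 642.
Round 1 (the firm proposes): the union can get 642 next round, worth 0.68 × 642 = 436.56 now. The firm offers 436.56 and keeps 720 − 436.56 = 283.44.

283.44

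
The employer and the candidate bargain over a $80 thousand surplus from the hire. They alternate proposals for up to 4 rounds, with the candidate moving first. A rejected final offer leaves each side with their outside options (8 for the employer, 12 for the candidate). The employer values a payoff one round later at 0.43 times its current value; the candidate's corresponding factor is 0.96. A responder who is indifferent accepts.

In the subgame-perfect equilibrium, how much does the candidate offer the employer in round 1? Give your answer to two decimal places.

Work backward from the last round.
Round 4 (the employer proposes): the candidate gets 12 if talks fail, so the employer offers 12 and keeps 68.
Round 3 (the candidate proposes): the employer can get 68 next round, worth 0.43 × 68 = 29.24 now; the candidate offers that and keeps 50.76.
Round 2 (the employer proposes): the candidate can get 50.76 next round, worth 0.96 × 50.76 = 48.7296 now. The employer offers 48.7296 and keeps 80 − 48.7296 = 31.2704.
Round 1 (the candidate proposes): the employer can get 31.2704 next round, worth 0.43 × 31.2704 = 13.446272 now. The candidate offers 13.446272 and keeps 80 − 13.446272 = 66.553728.

13.45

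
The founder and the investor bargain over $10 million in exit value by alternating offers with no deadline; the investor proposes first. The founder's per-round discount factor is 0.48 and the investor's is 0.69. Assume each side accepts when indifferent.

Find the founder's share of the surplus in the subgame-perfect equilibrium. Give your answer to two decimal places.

Let x be the investor's share when the investor proposes and y be the founder's share when the founder proposes.
The founder accepts iff offered ≥ 0.48·y, so x = 10 − 0.48y. Symmetrically y = 10 − 0.69x.
Substituting: x = 10 − 0.48(10 − 0.69x), giving x(1 − 0.69·0.48) = 10(1 − 0.48).
So x = 10 × 0.52 / 0.6688 ≈ 7.7751, and the founder receives 10 − x ≈ 2.2249.

2.22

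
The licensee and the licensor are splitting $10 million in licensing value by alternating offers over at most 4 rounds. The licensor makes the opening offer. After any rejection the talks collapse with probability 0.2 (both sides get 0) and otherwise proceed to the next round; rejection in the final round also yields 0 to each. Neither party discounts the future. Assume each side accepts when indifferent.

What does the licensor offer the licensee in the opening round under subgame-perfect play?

By backward induction:
Round 4 (the licensee proposes): rejection yields 0 for the licensor; the licensee offers 0 and keeps 10.
Round 3 (the licensor proposes): rejecting gives the licensee an expected 0.8 × 10 = 8, so the licensor offers 8, keeping 2.
Round 2 (the licensee proposes): rejecting gives the licensor an expected 0.8 × 2 = 1.6, so the licensee offers 1.6, keeping 8.4.
Round 1 (the licensor proposes): rejecting gives the licensee an expected 0.8 × 8.4 = 6.72, so the licensor offers 6.72, keeping 3.28.

6.72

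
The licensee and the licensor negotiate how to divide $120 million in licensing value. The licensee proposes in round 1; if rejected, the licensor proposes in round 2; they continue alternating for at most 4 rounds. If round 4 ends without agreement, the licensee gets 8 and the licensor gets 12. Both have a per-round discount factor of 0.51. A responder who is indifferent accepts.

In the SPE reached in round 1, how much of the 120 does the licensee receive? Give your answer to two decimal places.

By backward induction:
Round 4 (the licensor proposes): the licensee gets 8 if talks fail, so the licensor offers 8 and keeps 112.
Round 3 (the licensee proposes): the licensor can get 112 next round, worth 0.51 × 112 = 57.12 now; the licensee offers that and keeps 62.88.
Round 2 (the licensor proposes): the licensee can get 62.88 next round, worth 0.51 × 62.88 = 32.0688 now, so the licensor offers 32.0688, keeping 87.9312.
Round 1 (the licensee proposes): the licensor can get 87.9312 next round, worth 0.51 × 87.9312 = 44.844912 now; the licensee offers that and keeps 75.155088.

75.16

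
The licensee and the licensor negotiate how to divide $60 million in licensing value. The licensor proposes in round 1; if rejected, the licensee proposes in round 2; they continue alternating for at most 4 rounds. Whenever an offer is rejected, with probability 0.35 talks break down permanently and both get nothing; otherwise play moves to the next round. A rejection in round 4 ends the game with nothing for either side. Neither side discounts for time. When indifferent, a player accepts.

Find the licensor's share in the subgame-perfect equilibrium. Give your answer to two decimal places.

Round 4 (the licensee proposes): the licensor will accept anything ≥ 0, so the licensee offers 0 and keeps 60.
Round 3 (the licensor proposes): rejecting gives the licensee an expected 0.65 × 60 = 39. The licensor offers 39 and keeps 60 − 39 = 21.
Round 2 (the licensee proposes): rejecting gives the licensor an expected 0.65 × 21 = 13.65; the licensee offers that and keeps 46.35.
Round 1 (the licensor proposes): rejecting gives the licensee an expected 0.65 × 46.35 = 30.1275, so the licensor offers 30.1275, keeping 29.8725.

29.87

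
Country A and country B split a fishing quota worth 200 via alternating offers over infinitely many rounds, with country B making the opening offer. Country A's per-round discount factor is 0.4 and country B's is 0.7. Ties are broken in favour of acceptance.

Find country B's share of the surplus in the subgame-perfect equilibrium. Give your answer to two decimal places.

When country B proposes, country A accepts any offer worth at least 0.4 times what country A would get by proposing next round; and vice versa.
This gives x = 200 − 0.4y and y = 200 − 0.7x, where x and y are each side's share when it proposes.
Hence (1 − 0.4·0.7)x = 200(1 − 0.4), i.e. 0.72·x = 120.
x ≈ 166.6667; country A's share is 200 − x ≈ 33.3333.

166.67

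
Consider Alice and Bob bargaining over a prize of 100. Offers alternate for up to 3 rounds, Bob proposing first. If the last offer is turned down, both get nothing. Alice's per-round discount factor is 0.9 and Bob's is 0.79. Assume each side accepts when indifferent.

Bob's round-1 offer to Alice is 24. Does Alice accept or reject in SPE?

Accept

Round 3 (Bob proposes): Alice will accept anything ≥ 0, so Bob offers 0 and keeps 100.
Round 2 (Alice proposes): Bob can get 100 next round, worth 0.79 × 100 = 79 now, so Alice offers 79, keeping 21.
So by rejecting in round 1, Alice gets 21 next round, worth 0.9 × 21 = 18.9 now.
Offer 24 ≥ 18.9, so Alice accepts.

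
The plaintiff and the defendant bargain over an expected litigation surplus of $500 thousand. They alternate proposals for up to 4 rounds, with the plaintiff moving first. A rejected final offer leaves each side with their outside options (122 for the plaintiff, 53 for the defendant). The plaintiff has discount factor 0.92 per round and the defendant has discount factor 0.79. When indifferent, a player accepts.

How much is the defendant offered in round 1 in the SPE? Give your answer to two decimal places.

248.64

By backward induction:
Round 4 (the defendant proposes): the plaintiff gets 122 if talks fail, so the defendant offers 122 and keeps 378.
Round 3 (the plaintiff proposes): the defendant can get 378 next round, worth 0.79 × 378 = 298.62 now. The plaintiff offers 298.62 and keeps 500 − 298.62 = 201.38.
Round 2 (the defendant proposes): the plaintiff can get 201.38 next round, worth 0.92 × 201.38 = 185.2696 now, so the defendant offers 185.2696, keeping 314.7304.
Round 1 (the plaintiff proposes): the defendant can get 314.7304 next round, worth 0.79 × 314.7304 = 248.637016 now. The plaintiff offers 248.637016 and keeps 500 − 248.637016 = 251.362984.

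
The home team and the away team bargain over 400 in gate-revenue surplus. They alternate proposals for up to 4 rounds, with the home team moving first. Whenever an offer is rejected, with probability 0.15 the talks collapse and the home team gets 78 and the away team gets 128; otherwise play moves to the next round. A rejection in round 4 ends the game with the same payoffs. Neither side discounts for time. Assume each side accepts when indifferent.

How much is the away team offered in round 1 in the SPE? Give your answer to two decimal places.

271.88

Round 4 (the away team proposes): the home team gets 78 if talks fail, so the away team offers 78 and keeps 322.
Round 3 (the home team proposes): rejecting gives the away team an expected 0.85 × 322 + 0.15 × 128 = 292.9, so the home team offers 292.9, keeping 107.1.
Round 2 (the away team proposes): rejecting gives the home team an expected 0.85 × 107.1 + 0.15 × 78 = 102.735, so the away team offers 102.735, keeping 297.265.
Round 1 (the home team proposes): rejecting gives the away team an expected 0.85 × 297.265 + 0.15 × 128 = 271.87525. The home team offers 271.87525 and keeps 400 − 271.87525 = 128.12475.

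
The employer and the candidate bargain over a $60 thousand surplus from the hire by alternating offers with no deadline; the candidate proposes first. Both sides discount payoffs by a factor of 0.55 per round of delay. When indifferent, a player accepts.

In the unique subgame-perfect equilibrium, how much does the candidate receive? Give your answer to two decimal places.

38.71

In a stationary SPE each proposer offers the other exactly their discounted continuation value.
If the candidate keeps x when proposing and the employer keeps y when proposing, then x = 60 − 0.55y and y = 60 − 0.55x.
Solving: x = 60(1 − 0.55) / (1 − 0.55·0.55) = 27 / 0.6975 ≈ 38.7097.
The employer gets 60 − 38.7097 ≈ 21.2903.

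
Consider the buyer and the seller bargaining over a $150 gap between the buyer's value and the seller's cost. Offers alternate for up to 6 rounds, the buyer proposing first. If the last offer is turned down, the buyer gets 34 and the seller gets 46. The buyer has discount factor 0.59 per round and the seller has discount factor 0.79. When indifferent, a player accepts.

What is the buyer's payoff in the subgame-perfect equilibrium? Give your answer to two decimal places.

Round 6 (the seller proposes): the buyer gets 34 if talks fail, so the seller offers 34 and keeps 116.
Round 5 (the buyer proposes): the seller can get 116 next round, worth 0.79 × 116 = 91.64 now. The buyer offers 91.64 and keeps 150 − 91.64 = 58.36.
Round 4 (the seller proposes): the buyer can get 58.36 next round, worth 0.59 × 58.36 = 34.4324 now, so the seller offers 34.4324, keeping 115.5676.
Round 3 (the buyer proposes): the seller can get 115.5676 next round, worth 0.79 × 115.5676 = 91.298404 now, so the buyer offers 91.298404, keeping 58.701596.
Round 2 (the seller proposes): the buyer can get 58.701596 next round, worth 0.59 × 58.701596 = 34.63394164 now, so the seller offers 34.63394164, keeping 115.36605836.
Round 1 (the buyer proposes): the seller can get 115.36605836 next round, worth 0.79 × 115.36605836 = 91.1391861044 now; the buyer offers that and keeps 58.8608138956.

58.86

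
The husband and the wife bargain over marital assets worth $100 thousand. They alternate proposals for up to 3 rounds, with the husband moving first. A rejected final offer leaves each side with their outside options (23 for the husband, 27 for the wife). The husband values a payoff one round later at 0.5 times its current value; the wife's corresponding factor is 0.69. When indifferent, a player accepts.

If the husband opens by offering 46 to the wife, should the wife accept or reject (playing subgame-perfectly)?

Round 3 (the husband proposes): the wife gets 27 if talks fail, so the husband offers 27 and keeps 73.
Round 2 (the wife proposes): the husband can get 73 next round, worth 0.5 × 73 = 36.5 now; the wife offers that and keeps 63.5.
So by rejecting in round 1, the wife gets 63.5 next round, worth 0.69 × 63.5 = 43.815 now.
Offer 46 ≥ 43.815, so the wife accepts.

Accept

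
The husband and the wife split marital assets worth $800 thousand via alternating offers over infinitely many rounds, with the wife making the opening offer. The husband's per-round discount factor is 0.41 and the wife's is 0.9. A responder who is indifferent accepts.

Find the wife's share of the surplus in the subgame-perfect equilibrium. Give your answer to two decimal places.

748.02

Let x be the wife's share when the wife proposes and y be the husband's share when the husband proposes.
The husband accepts iff offered ≥ 0.41·y, so x = 800 − 0.41y. Symmetrically y = 800 − 0.9x.
Substituting: x = 800 − 0.41(800 − 0.9x), giving x(1 − 0.9·0.41) = 800(1 − 0.41).
So x = 800 × 0.59 / 0.631 ≈ 748.0190, and the husband receives 800 − x ≈ 51.9810.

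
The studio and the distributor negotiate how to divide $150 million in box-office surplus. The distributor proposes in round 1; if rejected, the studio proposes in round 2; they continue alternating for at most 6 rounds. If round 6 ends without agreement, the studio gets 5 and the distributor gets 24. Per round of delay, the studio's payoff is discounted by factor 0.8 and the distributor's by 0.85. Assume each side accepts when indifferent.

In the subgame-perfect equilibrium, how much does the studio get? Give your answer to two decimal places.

Solve by backward induction from round 6.
Round 6 (the studio proposes): the distributor gets 24 if talks fail, so the studio offers 24 and keeps 126.
Round 5 (the distributor proposes): the studio can get 126 next round, worth 0.8 × 126 = 100.8 now; the distributor offers that and keeps 49.2.
Round 4 (the studio proposes): the distributor can get 49.2 next round, worth 0.85 × 49.2 = 41.82 now; the studio offers that and keeps 108.18.
Round 3 (the distributor proposes): the studio can get 108.18 next round, worth 0.8 × 108.18 = 86.544 now. The distributor offers 86.544 and keeps 150 − 86.544 = 63.456.
Round 2 (the studio proposes): the distributor can get 63.456 next round, worth 0.85 × 63.456 = 53.9376 now; the studio offers that and keeps 96.0624.
Round 1 (the distributor proposes): the studio can get 96.0624 next round, worth 0.8 × 96.0624 = 76.84992 now. The distributor offers 76.84992 and keeps 150 − 76.84992 = 73.15008.

76.85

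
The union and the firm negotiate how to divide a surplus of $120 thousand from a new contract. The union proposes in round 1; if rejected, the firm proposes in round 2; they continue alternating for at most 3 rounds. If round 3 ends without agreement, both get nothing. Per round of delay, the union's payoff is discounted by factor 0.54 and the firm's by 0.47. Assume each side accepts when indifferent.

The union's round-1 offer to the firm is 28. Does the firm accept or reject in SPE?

Accept

Work out the firm's continuation value if the offer is rejected.
Round 3 (the union proposes): the firm will accept anything ≥ 0, so the union offers 0 and keeps 120.
Round 2 (the firm proposes): the union can get 120 next round, worth 0.54 × 120 = 64.8 now; the firm offers that and keeps 55.2.
So by rejecting in round 1, the firm gets 55.2 next round, worth 0.47 × 55.2 = 25.944 now.
Offer 28 ≥ 25.944, so the firm accepts.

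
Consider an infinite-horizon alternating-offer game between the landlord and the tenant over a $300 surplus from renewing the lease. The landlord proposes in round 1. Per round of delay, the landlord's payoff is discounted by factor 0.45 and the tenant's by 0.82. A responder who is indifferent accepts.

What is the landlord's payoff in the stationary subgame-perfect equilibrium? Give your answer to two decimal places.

85.58

When the landlord proposes, the tenant accepts any offer worth at least 0.82 times what the tenant would get by proposing next round; and vice versa.
This gives x = 300 − 0.82y and y = 300 − 0.45x, where x and y are each side's share when it proposes.
Hence (1 − 0.82·0.45)x = 300(1 − 0.82), i.e. 0.631·x = 54.
x ≈ 85.5784; the tenant's share is 300 − x ≈ 214.4216.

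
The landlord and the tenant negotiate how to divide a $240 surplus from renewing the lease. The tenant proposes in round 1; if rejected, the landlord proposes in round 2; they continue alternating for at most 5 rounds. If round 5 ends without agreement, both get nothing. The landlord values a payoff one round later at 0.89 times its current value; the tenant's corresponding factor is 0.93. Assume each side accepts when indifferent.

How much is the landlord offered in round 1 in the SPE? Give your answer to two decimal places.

Round 5 (the tenant proposes): the landlord will accept anything ≥ 0, so the tenant offers 0 and keeps 240.
Round 4 (the landlord proposes): the tenant can get 240 next round, worth 0.93 × 240 = 223.2 now, so the landlord offers 223.2, keeping 16.8.
Round 3 (the tenant proposes): the landlord can get 16.8 next round, worth 0.89 × 16.8 = 14.952 now; the tenant offers that and keeps 225.048.
Round 2 (the landlord proposes): the tenant can get 225.048 next round, worth 0.93 × 225.048 = 209.29464 now, so the landlord offers 209.29464, keeping 30.70536.
Round 1 (the tenant proposes): the landlord can get 30.70536 next round, worth 0.89 × 30.70536 = 27.3277704 now. The tenant offers 27.3277704 and keeps 240 − 27.3277704 = 212.6722296.

27.33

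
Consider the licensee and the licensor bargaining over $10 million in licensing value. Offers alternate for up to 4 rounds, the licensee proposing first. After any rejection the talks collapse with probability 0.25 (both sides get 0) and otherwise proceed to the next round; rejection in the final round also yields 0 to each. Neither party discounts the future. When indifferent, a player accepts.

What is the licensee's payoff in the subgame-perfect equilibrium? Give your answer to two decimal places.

Round 4 (the licensor proposes): the licensee will accept anything ≥ 0, so the licensor offers 0 and keeps 10.
Round 3 (the licensee proposes): rejecting gives the licensor an expected 0.75 × 10 = 7.5, so the licensee offers 7.5, keeping 2.5.
Round 2 (the licensor proposes): rejecting gives the licensee an expected 0.75 × 2.5 = 1.875, so the licensor offers 1.875, keeping 8.125.
Round 1 (the licensee proposes): rejecting gives the licensor an expected 0.75 × 8.125 = 6.09375, so the licensee offers 6.09375, keeping 3.90625.

3.91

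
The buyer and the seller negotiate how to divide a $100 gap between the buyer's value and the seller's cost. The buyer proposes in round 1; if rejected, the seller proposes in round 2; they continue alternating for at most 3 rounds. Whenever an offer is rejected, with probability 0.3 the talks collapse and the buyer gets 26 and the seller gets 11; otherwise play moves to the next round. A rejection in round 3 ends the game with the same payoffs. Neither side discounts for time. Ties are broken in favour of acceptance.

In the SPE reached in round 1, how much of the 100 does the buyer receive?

By backward induction:
Round 3 (the buyer proposes): the seller gets 11 if talks fail, so the buyer offers 11 and keeps 89.
Round 2 (the seller proposes): rejecting gives the buyer an expected 0.7 × 89 + 0.3 × 26 = 70.1; the seller offers that and keeps 29.9.
Round 1 (the buyer proposes): rejecting gives the seller an expected 0.7 × 29.9 + 0.3 × 11 = 24.23. The buyer offers 24.23 and keeps 100 − 24.23 = 75.77.

75.77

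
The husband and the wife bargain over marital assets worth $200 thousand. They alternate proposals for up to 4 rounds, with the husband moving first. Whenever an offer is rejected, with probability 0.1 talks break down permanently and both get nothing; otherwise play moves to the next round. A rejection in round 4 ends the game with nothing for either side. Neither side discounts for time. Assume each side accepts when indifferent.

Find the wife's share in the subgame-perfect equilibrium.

163.8

By backward induction:
Round 4 (the wife proposes): the husband will accept anything ≥ 0, so the wife offers 0 and keeps 200.
Round 3 (the husband proposes): rejecting gives the wife an expected 0.9 × 200 = 180. The husband offers 180 and keeps 200 − 180 = 20.
Round 2 (the wife proposes): rejecting gives the husband an expected 0.9 × 20 = 18. The wife offers 18 and keeps 200 − 18 = 182.
Round 1 (the husband proposes): rejecting gives the wife an expected 0.9 × 182 = 163.8, so the husband offers 163.8, keeping 36.2.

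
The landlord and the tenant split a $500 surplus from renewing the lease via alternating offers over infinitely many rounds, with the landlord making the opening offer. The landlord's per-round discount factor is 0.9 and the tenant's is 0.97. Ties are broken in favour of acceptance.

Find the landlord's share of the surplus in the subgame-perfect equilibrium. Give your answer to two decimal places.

118.11

In a stationary SPE each proposer offers the other exactly their discounted continuation value.
If the landlord keeps x when proposing and the tenant keeps y when proposing, then x = 500 − 0.97y and y = 500 − 0.9x.
Solving: x = 500(1 − 0.97) / (1 − 0.9·0.97) = 15 / 0.127 ≈ 118.1102.
The tenant gets 500 − 118.1102 ≈ 381.8898.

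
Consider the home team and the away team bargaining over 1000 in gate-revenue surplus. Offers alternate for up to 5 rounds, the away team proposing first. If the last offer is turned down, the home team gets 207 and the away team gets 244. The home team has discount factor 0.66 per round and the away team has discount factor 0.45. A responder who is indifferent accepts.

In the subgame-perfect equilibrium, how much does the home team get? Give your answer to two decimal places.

Round 5 (the away team proposes): the home team gets 207 if talks fail, so the away team offers 207 and keeps 793.
Round 4 (the home team proposes): the away team can get 793 next round, worth 0.45 × 793 = 356.85 now; the home team offers that and keeps 643.15.
Round 3 (the away team proposes): the home team can get 643.15 next round, worth 0.66 × 643.15 = 424.479 now; the away team offers that and keeps 575.521.
Round 2 (the home team proposes): the away team can get 575.521 next round, worth 0.45 × 575.521 = 258.98445 now. The home team offers 258.98445 and keeps 1000 − 258.98445 = 741.01555.
Round 1 (the away team proposes): the home team can get 741.01555 next round, worth 0.66 × 741.01555 = 489.070263 now; the away team offers that and keeps 510.929737.

489.07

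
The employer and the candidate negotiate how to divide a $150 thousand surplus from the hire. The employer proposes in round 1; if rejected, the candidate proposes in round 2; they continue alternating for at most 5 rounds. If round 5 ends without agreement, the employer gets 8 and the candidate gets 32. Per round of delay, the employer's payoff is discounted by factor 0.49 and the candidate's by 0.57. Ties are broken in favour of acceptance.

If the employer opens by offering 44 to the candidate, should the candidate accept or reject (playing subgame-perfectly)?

Round 5 (the employer proposes): the candidate gets 32 if talks fail, so the employer offers 32 and keeps 118.
Round 4 (the candidate proposes): the employer can get 118 next round, worth 0.49 × 118 = 57.82 now. The candidate offers 57.82 and keeps 150 − 57.82 = 92.18.
Round 3 (the employer proposes): the candidate can get 92.18 next round, worth 0.57 × 92.18 = 52.5426 now. The employer offers 52.5426 and keeps 150 − 52.5426 = 97.4574.
Round 2 (the candidate proposes): the employer can get 97.4574 next round, worth 0.49 × 97.4574 = 47.754126 now. The candidate offers 47.754126 and keeps 150 − 47.754126 = 102.245874.
So by rejecting in round 1, the candidate gets 102.245874 next round, worth 0.57 × 102.245874 = 58.28014818 now.
Offer 44 < 58.28014818, so the candidate rejects.

Reject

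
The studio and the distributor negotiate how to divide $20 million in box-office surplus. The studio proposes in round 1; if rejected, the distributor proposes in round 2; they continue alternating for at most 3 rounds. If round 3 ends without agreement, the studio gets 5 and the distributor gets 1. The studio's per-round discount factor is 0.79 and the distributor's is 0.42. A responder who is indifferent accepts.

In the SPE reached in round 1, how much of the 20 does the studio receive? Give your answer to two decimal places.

Round 3 (the studio proposes): the distributor gets 1 if talks fail, so the studio offers 1 and keeps 19.
Round 2 (the distributor proposes): the studio can get 19 next round, worth 0.79 × 19 = 15.01 now. The distributor offers 15.01 and keeps 20 − 15.01 = 4.99.
Round 1 (the studio proposes): the distributor can get 4.99 next round, worth 0.42 × 4.99 = 2.0958 now; the studio offers that and keeps 17.9042.

17.90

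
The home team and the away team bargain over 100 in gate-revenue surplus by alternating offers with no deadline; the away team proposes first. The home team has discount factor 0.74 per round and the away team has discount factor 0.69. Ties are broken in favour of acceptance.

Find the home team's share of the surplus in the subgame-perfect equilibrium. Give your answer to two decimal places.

When the away team proposes, the home team accepts any offer worth at least 0.74 times what the home team would get by proposing next round; and vice versa.
This gives x = 100 − 0.74y and y = 100 − 0.69x, where x and y are each side's share when it proposes.
Hence (1 − 0.74·0.69)x = 100(1 − 0.74), i.e. 0.4894·x = 26.
x ≈ 53.1263; the home team's share is 100 − x ≈ 46.8737.

46.87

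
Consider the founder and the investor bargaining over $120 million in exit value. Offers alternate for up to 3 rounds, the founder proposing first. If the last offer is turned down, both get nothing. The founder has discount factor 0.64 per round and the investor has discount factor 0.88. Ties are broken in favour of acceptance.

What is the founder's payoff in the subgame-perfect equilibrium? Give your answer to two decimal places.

Round 3 (the founder proposes): the investor will accept anything ≥ 0, so the founder offers 0 and keeps 120.
Round 2 (the investor proposes): the founder can get 120 next round, worth 0.64 × 120 = 76.8 now; the investor offers that and keeps 43.2.
Round 1 (the founder proposes): the investor can get 43.2 next round, worth 0.88 × 43.2 = 38.016 now; the founder offers that and keeps 81.984.

81.98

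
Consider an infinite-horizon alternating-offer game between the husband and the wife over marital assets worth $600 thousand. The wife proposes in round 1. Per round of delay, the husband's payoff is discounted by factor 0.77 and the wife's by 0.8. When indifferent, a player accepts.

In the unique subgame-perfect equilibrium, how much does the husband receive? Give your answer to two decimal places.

240.63

Let x be the wife's share when the wife proposes and y be the husband's share when the husband proposes.
The husband accepts iff offered ≥ 0.77·y, so x = 600 − 0.77y. Symmetrically y = 600 − 0.8x.
Substituting: x = 600 − 0.77(600 − 0.8x), giving x(1 − 0.8·0.77) = 600(1 − 0.77).
So x = 600 × 0.23 / 0.384 = 359.375, and the husband receives 600 − x = 240.625.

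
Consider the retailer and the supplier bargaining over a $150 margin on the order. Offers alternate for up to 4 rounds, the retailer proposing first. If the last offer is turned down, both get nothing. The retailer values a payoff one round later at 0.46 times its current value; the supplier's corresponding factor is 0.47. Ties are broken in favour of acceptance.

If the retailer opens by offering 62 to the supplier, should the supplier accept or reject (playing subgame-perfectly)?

Accept

Round 4 (the supplier proposes): rejection yields 0 for the retailer; the supplier offers 0 and keeps 150.
Round 3 (the retailer proposes): the supplier can get 150 next round, worth 0.47 × 150 = 70.5 now, so the retailer offers 70.5, keeping 79.5.
Round 2 (the supplier proposes): the retailer can get 79.5 next round, worth 0.46 × 79.5 = 36.57 now. The supplier offers 36.57 and keeps 150 − 36.57 = 113.43.
So by rejecting in round 1, the supplier gets 113.43 next round, worth 0.47 × 113.43 = 53.3121 now.
Offer 62 ≥ 53.3121, so the supplier accepts.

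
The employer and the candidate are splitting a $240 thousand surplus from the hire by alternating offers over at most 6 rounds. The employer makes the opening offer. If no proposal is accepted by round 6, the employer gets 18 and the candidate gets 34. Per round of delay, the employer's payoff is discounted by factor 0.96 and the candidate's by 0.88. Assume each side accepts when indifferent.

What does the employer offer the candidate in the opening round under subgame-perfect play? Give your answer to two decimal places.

155.01

By backward induction:
Round 6 (the candidate proposes): the employer gets 18 if talks fail, so the candidate offers 18 and keeps 222.
Round 5 (the employer proposes): the candidate can get 222 next round, worth 0.88 × 222 = 195.36 now, so the employer offers 195.36, keeping 44.64.
Round 4 (the candidate proposes): the employer can get 44.64 next round, worth 0.96 × 44.64 = 42.8544 now; the candidate offers that and keeps 197.1456.
Round 3 (the employer proposes): the candidate can get 197.1456 next round, worth 0.88 × 197.1456 = 173.488128 now, so the employer offers 173.488128, keeping 66.511872.
Round 2 (the candidate proposes): the employer can get 66.511872 next round, worth 0.96 × 66.511872 = 63.85139712 now, so the candidate offers 63.85139712, keeping 176.14860288.
Round 1 (the employer proposes): the candidate can get 176.14860288 next round, worth 0.88 × 176.14860288 = 155.0107705344 now; the employer offers that and keeps 84.9892294656.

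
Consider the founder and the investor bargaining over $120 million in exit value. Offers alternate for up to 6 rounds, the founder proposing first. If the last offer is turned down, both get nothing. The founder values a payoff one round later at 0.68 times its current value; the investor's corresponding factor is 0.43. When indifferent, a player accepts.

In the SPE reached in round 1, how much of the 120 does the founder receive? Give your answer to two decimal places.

Round 6 (the investor proposes): rejection yields 0 for the founder; the investor offers 0 and keeps 120.
Round 5 (the founder proposes): the investor can get 120 next round, worth 0.43 × 120 = 51.6 now; the founder offers that and keeps 68.4.
Round 4 (the investor proposes): the founder can get 68.4 next round, worth 0.68 × 68.4 = 46.512 now. The investor offers 46.512 and keeps 120 − 46.512 = 73.488.
Round 3 (the founder proposes): the investor can get 73.488 next round, worth 0.43 × 73.488 = 31.59984 now. The founder offers 31.59984 and keeps 120 − 31.59984 = 88.40016.
Round 2 (the investor proposes): the founder can get 88.40016 next round, worth 0.68 × 88.40016 = 60.1121088 now, so the investor offers 60.1121088, keeping 59.8878912.
Round 1 (the founder proposes): the investor can get 59.8878912 next round, worth 0.43 × 59.8878912 = 25.751793216 now; the founder offers that and keeps 94.248206784.

94.25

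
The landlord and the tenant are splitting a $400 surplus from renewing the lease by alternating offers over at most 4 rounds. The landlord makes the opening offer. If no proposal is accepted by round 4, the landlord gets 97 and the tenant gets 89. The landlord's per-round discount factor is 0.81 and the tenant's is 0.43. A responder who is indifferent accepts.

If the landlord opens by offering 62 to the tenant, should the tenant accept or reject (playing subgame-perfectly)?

Reject

Round 4 (the tenant proposes): the landlord gets 97 if talks fail, so the tenant offers 97 and keeps 303.
Round 3 (the landlord proposes): the tenant can get 303 next round, worth 0.43 × 303 = 130.29 now; the landlord offers that and keeps 269.71.
Round 2 (the tenant proposes): the landlord can get 269.71 next round, worth 0.81 × 269.71 = 218.4651 now, so the tenant offers 218.4651, keeping 181.5349.
So by rejecting in round 1, the tenant gets 181.5349 next round, worth 0.43 × 181.5349 = 78.060007 now.
Offer 62 < 78.060007, so the tenant rejects.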